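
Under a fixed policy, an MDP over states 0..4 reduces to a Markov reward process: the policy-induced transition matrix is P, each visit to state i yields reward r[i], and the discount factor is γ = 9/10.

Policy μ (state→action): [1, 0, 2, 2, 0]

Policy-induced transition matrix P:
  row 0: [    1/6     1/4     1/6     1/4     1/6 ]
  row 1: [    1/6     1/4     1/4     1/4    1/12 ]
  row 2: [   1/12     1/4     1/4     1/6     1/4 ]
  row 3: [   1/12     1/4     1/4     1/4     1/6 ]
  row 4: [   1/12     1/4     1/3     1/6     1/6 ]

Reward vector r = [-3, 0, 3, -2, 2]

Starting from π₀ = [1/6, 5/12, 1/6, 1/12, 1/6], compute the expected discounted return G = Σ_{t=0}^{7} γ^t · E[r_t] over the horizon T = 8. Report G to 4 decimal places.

t=0: π = [0.1667, 0.4167, 0.1667, 0.0833, 0.1667], E[r] = 0.1667, γ^t·E[r] = 0.166667, running G = 0.166667
t=1: π = [0.1319, 0.2500, 0.2500, 0.2222, 0.1458], E[r] = 0.2014, γ^t·E[r] = 0.181250, running G = 0.347917
t=2: π = [0.1152, 0.2500, 0.2512, 0.2170, 0.1667], E[r] = 0.3073, γ^t·E[r] = 0.248906, running G = 0.596823
t=3: π = [0.1138, 0.2500, 0.2543, 0.2152, 0.1668], E[r] = 0.3247, γ^t·E[r] = 0.236742, running G = 0.833565
t=4: π = [0.1136, 0.2500, 0.2544, 0.2149, 0.1670], E[r] = 0.3265, γ^t·E[r] = 0.214239, running G = 1.047804
t=5: π = [0.1136, 0.2500, 0.2544, 0.2149, 0.1670], E[r] = 0.3267, γ^t·E[r] = 0.192938, running G = 1.240742
t=6: π = [0.1136, 0.2500, 0.2544, 0.2149, 0.1670], E[r] = 0.3268, γ^t·E[r] = 0.173655, running G = 1.414396
t=7: π = [0.1136, 0.2500, 0.2545, 0.2149, 0.1670], E[r] = 0.3268, γ^t·E[r] = 0.156290, running G = 1.570687

G = 1.5707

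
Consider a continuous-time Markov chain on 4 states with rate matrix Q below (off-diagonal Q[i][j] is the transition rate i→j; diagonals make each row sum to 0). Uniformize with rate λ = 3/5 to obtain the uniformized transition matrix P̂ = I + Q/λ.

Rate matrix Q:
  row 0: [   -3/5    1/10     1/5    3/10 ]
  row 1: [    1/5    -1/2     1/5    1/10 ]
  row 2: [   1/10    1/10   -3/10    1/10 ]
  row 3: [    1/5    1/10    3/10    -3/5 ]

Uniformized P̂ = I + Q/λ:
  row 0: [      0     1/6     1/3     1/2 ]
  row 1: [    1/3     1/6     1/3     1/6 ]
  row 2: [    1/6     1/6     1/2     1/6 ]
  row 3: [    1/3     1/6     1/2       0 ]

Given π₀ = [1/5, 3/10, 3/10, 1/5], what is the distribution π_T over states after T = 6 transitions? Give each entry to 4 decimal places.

t=0: π = [0.2000, 0.3000, 0.3000, 0.2000]
t=1: π = [0.2167, 0.1667, 0.4167, 0.2000]
t=2: π = [0.1917, 0.1667, 0.4361, 0.2056]
t=3: π = [0.1968, 0.1667, 0.4403, 0.1963]
t=4: π = [0.1944, 0.1667, 0.4394, 0.1995]
t=5: π = [0.1953, 0.1667, 0.4398, 0.1982]
t=6: π = [0.1949, 0.1667, 0.4397, 0.1987]

π = [0.1949, 0.1667, 0.4397, 0.1987]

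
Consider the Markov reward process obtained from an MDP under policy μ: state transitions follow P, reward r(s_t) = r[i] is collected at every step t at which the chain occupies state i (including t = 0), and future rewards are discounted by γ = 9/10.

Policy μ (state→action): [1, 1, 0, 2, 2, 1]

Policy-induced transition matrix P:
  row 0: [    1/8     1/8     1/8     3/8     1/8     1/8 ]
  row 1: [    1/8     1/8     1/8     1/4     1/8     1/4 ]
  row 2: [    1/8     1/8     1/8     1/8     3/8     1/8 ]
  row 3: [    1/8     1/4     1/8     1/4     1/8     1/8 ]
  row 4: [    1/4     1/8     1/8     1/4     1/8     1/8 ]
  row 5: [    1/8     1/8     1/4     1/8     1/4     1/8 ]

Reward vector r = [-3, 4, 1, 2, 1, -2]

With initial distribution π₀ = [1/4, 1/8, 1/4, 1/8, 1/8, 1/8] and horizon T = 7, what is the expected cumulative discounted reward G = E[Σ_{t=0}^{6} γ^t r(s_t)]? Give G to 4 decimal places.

t=0: π = [0.2500, 0.1250, 0.2500, 0.1250, 0.1250, 0.1250], E[r] = 0.1250, γ^t·E[r] = 0.125000, running G = 0.125000
t=1: π = [0.1406, 0.1406, 0.1406, 0.2344, 0.2031, 0.1406], E[r] = 0.6719, γ^t·E[r] = 0.604688, running G = 0.729688
t=2: π = [0.1504, 0.1543, 0.1426, 0.2324, 0.1777, 0.1426], E[r] = 0.6660, γ^t·E[r] = 0.539473, running G = 1.269160
t=3: π = [0.1472, 0.1541, 0.1428, 0.2332, 0.1785, 0.1443], E[r] = 0.6736, γ^t·E[r] = 0.491043, running G = 1.760203
t=4: π = [0.1473, 0.1541, 0.1430, 0.2325, 0.1787, 0.1443], E[r] = 0.6729, γ^t·E[r] = 0.441518, running G = 2.201721
t=5: π = [0.1473, 0.1541, 0.1430, 0.2325, 0.1788, 0.1443], E[r] = 0.6725, γ^t·E[r] = 0.397116, running G = 2.598837
t=6: π = [0.1473, 0.1541, 0.1430, 0.2325, 0.1788, 0.1443], E[r] = 0.6725, γ^t·E[r] = 0.357407, running G = 2.956244

G = 2.9562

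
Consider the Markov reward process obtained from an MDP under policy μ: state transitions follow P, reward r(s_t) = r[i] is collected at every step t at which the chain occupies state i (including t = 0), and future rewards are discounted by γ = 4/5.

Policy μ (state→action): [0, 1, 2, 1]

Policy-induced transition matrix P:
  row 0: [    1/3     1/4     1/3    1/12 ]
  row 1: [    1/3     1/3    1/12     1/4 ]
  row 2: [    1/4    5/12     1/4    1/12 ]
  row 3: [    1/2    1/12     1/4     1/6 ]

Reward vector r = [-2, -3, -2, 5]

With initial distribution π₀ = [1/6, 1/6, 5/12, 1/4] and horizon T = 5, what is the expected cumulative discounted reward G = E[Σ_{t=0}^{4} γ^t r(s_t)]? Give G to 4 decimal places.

G = -3.5197

t=0: π = [0.1667, 0.1667, 0.4167, 0.2500], E[r] = -0.4167, γ^t·E[r] = -0.416667, running G = -0.416667
t=1: π = [0.3403, 0.2917, 0.2361, 0.1319], E[r] = -1.3681, γ^t·E[r] = -1.094444, running G = -1.511111
t=2: π = [0.3356, 0.2917, 0.2297, 0.1429], E[r] = -1.2911, γ^t·E[r] = -0.826296, running G = -2.337407
t=3: π = [0.3380, 0.2888, 0.2294, 0.1439], E[r] = -1.2818, γ^t·E[r] = -0.656272, running G = -2.993679
t=4: π = [0.3382, 0.2883, 0.2300, 0.1435], E[r] = -1.2842, γ^t·E[r] = -0.525993, running G = -3.519672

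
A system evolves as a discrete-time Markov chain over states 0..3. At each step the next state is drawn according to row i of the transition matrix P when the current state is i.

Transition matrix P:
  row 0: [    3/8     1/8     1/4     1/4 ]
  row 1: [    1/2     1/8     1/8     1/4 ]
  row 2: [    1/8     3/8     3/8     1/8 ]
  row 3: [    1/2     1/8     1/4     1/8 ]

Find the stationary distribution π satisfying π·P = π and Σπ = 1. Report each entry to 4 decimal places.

Balance equations π_j = Σ_i π_i·P[i][j]:
  π_0 = 3/8·π_0 + 1/2·π_1 + 1/8·π_2 + 1/2·π_3
  π_1 = 1/8·π_0 + 1/8·π_1 + 3/8·π_2 + 1/8·π_3
  π_2 = 1/4·π_0 + 1/8·π_1 + 3/8·π_2 + 1/4·π_3
  normalize: π_0 + π_1 + π_2 + π_3 = 1
Solving the linear system gives exactly π = [187/522, 11/58, 15/58, 101/522].

π = [0.3582, 0.1897, 0.2586, 0.1935]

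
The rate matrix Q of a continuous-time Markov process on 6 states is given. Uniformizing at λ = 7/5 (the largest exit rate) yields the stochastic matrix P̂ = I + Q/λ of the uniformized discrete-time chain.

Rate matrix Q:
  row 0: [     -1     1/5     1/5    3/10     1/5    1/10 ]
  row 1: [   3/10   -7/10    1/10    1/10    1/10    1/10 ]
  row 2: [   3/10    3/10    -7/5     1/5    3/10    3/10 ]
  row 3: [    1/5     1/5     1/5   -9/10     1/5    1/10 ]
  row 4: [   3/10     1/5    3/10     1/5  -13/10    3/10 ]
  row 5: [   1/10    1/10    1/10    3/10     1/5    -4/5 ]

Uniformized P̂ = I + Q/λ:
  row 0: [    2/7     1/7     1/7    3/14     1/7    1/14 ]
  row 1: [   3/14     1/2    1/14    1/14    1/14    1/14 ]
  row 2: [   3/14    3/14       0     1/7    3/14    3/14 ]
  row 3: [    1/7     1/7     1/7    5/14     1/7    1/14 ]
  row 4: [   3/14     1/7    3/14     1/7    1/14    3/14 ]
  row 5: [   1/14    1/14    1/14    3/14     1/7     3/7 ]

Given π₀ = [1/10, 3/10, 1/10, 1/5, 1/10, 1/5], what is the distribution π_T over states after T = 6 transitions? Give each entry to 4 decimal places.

π = [0.1907, 0.2163, 0.1091, 0.1943, 0.1262, 0.1633]

t=0: π = [0.1000, 0.3000, 0.1000, 0.2000, 0.1000, 0.2000]
t=1: π = [0.1786, 0.2429, 0.1000, 0.1857, 0.1214, 0.1714]
t=2: π = [0.1893, 0.2245, 0.1077, 0.1903, 0.1240, 0.1643]
t=3: π = [0.1907, 0.2190, 0.1086, 0.1929, 0.1257, 0.1632]
t=4: π = [0.1908, 0.2172, 0.1090, 0.1938, 0.1260, 0.1632]
t=5: π = [0.1908, 0.2165, 0.1091, 0.1942, 0.1261, 0.1633]
t=6: π = [0.1907, 0.2163, 0.1091, 0.1943, 0.1262, 0.1633]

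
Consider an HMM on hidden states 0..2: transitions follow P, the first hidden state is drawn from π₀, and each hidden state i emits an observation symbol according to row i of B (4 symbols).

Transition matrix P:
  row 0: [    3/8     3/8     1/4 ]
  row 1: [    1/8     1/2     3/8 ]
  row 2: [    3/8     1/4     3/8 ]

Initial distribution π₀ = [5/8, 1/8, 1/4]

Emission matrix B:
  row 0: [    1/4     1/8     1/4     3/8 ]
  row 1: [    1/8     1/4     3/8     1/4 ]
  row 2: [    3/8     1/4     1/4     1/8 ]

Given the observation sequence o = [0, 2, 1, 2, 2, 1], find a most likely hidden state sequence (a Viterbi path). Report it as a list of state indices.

t=0: δ = [1.562e-01, 1.562e-02, 9.375e-02]  (obs o_0=0)
t=1: δ = [1.465e-02, 2.197e-02, 9.766e-03]  ψ = [0, 0, 0]  (obs o_1=2)
t=2: δ = [6.866e-04, 2.747e-03, 2.060e-03]  ψ = [0, 1, 1]  (obs o_2=1)
t=3: δ = [1.931e-04, 5.150e-04, 2.575e-04]  ψ = [2, 1, 1]  (obs o_3=2)
t=4: δ = [2.414e-05, 9.656e-05, 4.828e-05]  ψ = [2, 1, 1]  (obs o_4=2)
t=5: δ = [2.263e-06, 1.207e-05, 9.052e-06]  ψ = [2, 1, 1]  (obs o_5=1)
backtrack: best end state = 1; path = [0, 1, 1, 1, 1, 1]

path = [0, 1, 1, 1, 1, 1]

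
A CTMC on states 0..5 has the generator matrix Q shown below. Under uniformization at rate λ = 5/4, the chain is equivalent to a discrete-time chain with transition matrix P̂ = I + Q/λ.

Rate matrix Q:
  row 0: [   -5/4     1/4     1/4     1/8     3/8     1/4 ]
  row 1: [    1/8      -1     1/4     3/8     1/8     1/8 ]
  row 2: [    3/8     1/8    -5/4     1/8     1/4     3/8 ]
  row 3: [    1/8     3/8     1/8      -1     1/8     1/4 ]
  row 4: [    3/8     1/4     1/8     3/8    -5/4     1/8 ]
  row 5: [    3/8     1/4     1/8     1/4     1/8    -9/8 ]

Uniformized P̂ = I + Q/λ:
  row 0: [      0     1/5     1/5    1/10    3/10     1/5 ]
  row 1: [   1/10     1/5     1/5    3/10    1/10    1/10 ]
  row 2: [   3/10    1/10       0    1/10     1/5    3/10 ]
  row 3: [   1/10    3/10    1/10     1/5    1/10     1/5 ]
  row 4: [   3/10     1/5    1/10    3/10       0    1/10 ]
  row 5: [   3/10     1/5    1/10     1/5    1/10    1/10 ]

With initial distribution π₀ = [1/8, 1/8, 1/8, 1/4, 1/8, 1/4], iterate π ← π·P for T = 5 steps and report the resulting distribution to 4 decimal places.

t=0: π = [0.1250, 0.1250, 0.1250, 0.2500, 0.1250, 0.2500]
t=1: π = [0.1875, 0.2125, 0.1125, 0.2000, 0.1250, 0.1625]
t=2: π = [0.1613, 0.2088, 0.1288, 0.2038, 0.1363, 0.1613]
t=3: π = [0.1691, 0.2075, 0.1241, 0.2055, 0.1315, 0.1623]
t=4: π = [0.1667, 0.2081, 0.1253, 0.2046, 0.1331, 0.1623]
t=5: π = [0.1675, 0.2079, 0.1250, 0.2049, 0.1325, 0.1622]

π = [0.1675, 0.2079, 0.1250, 0.2049, 0.1325, 0.1622]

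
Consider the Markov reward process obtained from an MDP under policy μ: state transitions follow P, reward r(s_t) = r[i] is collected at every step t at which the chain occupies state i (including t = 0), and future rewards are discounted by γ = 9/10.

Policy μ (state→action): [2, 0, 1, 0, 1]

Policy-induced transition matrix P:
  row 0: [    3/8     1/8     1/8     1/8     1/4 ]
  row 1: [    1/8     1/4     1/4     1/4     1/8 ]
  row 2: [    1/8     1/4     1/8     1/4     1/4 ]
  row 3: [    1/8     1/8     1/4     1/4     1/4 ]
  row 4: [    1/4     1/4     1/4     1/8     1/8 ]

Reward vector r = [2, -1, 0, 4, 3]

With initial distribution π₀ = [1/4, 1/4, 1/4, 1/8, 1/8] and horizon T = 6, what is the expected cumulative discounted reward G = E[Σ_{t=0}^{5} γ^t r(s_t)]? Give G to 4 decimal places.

t=0: π = [0.2500, 0.2500, 0.2500, 0.1250, 0.1250], E[r] = 1.1250, γ^t·E[r] = 1.125000, running G = 1.125000
t=1: π = [0.2031, 0.2031, 0.1875, 0.2031, 0.2031], E[r] = 1.6250, γ^t·E[r] = 1.462500, running G = 2.587500
t=2: π = [0.2012, 0.1992, 0.2012, 0.1992, 0.1992], E[r] = 1.5977, γ^t·E[r] = 1.294102, running G = 3.881602
t=3: π = [0.2002, 0.2000, 0.1997, 0.2000, 0.2002], E[r] = 1.6008, γ^t·E[r] = 1.167005, running G = 5.048607
t=4: π = [0.2001, 0.2000, 0.2000, 0.2000, 0.2000], E[r] = 1.5999, γ^t·E[r] = 1.049704, running G = 6.098311
t=5: π = [0.2000, 0.2000, 0.2000, 0.2000, 0.2000], E[r] = 1.6000, γ^t·E[r] = 0.944797, running G = 7.043107

G = 7.0431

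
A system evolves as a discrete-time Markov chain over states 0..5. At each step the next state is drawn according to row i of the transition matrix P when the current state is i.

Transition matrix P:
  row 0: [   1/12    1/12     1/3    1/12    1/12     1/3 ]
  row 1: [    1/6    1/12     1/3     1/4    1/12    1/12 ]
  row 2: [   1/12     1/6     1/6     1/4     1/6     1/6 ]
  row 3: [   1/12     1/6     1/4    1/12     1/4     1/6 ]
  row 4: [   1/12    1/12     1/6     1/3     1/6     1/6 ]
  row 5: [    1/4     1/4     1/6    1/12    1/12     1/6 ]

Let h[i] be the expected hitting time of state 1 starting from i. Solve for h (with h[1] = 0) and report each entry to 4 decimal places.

h = [6.6555, 0.0000, 6.2678, 6.3053, 6.7933, 5.7601]

First-step conditioning: h[1] = 0; for i ≠ 1, h[i] = 1 + Σ_k P[i][k]·h[k].
  h[0] = 1 + 1/12·h[0] + 1/3·h[2] + 1/12·h[3] + 1/12·h[4] + 1/3·h[5]
  h[2] = 1 + 1/12·h[0] + 1/6·h[2] + 1/4·h[3] + 1/6·h[4] + 1/6·h[5]
  h[3] = 1 + 1/12·h[0] + 1/4·h[2] + 1/12·h[3] + 1/4·h[4] + 1/6·h[5]
  h[4] = 1 + 1/12·h[0] + 1/6·h[2] + 1/3·h[3] + 1/6·h[4] + 1/6·h[5]
  h[5] = 1 + 1/4·h[0] + 1/6·h[2] + 1/12·h[3] + 1/12·h[4] + 1/6·h[5]
Solving the 5×5 linear system over states ≠ 1 gives exactly h = [148956/22381, 0, 140280/22381, 141120/22381, 152040/22381, 128916/22381] (h[1] = 0 is the target).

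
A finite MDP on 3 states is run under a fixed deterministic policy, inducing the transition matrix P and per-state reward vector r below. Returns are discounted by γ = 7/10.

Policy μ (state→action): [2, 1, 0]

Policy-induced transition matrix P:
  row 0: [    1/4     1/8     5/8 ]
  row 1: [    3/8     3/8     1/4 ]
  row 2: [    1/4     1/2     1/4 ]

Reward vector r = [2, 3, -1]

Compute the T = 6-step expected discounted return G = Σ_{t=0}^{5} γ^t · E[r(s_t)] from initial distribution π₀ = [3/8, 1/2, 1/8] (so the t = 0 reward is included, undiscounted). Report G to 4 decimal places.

t=0: π = [0.3750, 0.5000, 0.1250], E[r] = 2.1250, γ^t·E[r] = 2.125000, running G = 2.125000
t=1: π = [0.3125, 0.2969, 0.3906], E[r] = 1.1250, γ^t·E[r] = 0.787500, running G = 2.912500
t=2: π = [0.2871, 0.3457, 0.3672], E[r] = 1.2441, γ^t·E[r] = 0.609629, running G = 3.522129
t=3: π = [0.2932, 0.3491, 0.3577], E[r] = 1.2761, γ^t·E[r] = 0.437710, running G = 3.959839
t=4: π = [0.2936, 0.3464, 0.3600], E[r] = 1.2665, γ^t·E[r] = 0.304096, running G = 4.263935
t=5: π = [0.2933, 0.3466, 0.3601], E[r] = 1.2662, γ^t·E[r] = 0.212817, running G = 4.476752

G = 4.4768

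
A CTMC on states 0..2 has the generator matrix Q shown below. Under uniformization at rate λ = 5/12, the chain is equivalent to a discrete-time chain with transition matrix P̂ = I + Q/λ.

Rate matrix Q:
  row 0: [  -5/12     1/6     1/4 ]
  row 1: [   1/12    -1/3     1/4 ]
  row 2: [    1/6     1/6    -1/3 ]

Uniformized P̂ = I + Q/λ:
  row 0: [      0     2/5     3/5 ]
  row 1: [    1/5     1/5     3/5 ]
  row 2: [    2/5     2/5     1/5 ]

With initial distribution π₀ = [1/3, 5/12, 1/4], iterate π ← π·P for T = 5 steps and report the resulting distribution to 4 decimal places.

t=0: π = [0.3333, 0.4167, 0.2500]
t=1: π = [0.1833, 0.3167, 0.5000]
t=2: π = [0.2633, 0.3367, 0.4000]
t=3: π = [0.2273, 0.3327, 0.4400]
t=4: π = [0.2425, 0.3335, 0.4240]
t=5: π = [0.2363, 0.3333, 0.4304]

π = [0.2363, 0.3333, 0.4304]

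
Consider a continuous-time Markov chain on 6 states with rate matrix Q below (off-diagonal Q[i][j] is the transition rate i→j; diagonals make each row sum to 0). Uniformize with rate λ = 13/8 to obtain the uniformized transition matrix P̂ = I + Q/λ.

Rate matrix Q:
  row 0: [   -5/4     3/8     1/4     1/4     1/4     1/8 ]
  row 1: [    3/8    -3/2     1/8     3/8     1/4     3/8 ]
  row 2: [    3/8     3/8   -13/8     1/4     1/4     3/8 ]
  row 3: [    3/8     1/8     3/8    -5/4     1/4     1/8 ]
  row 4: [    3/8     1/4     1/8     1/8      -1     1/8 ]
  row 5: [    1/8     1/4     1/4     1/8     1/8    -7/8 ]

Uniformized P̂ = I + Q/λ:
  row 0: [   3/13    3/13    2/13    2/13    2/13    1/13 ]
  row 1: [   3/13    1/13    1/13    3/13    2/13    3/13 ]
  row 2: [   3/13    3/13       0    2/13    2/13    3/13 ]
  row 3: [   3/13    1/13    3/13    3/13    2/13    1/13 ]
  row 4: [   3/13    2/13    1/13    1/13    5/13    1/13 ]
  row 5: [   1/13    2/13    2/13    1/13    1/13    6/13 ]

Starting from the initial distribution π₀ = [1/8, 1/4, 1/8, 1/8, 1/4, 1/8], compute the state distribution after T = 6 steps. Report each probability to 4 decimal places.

π = [0.2010, 0.1552, 0.1208, 0.1484, 0.1807, 0.1938]

t=0: π = [0.1250, 0.2500, 0.1250, 0.1250, 0.2500, 0.1250]
t=1: π = [0.2115, 0.1442, 0.1058, 0.1538, 0.2019, 0.1827]
t=2: π = [0.2027, 0.1553, 0.1228, 0.1472, 0.1864, 0.1857]
t=3: π = [0.2022, 0.1556, 0.1200, 0.1485, 0.1826, 0.1911]
t=4: π = [0.2014, 0.1552, 0.1208, 0.1485, 0.1813, 0.1928]
t=5: π = [0.2011, 0.1553, 0.1208, 0.1484, 0.1808, 0.1936]
t=6: π = [0.2010, 0.1552, 0.1208, 0.1484, 0.1807, 0.1938]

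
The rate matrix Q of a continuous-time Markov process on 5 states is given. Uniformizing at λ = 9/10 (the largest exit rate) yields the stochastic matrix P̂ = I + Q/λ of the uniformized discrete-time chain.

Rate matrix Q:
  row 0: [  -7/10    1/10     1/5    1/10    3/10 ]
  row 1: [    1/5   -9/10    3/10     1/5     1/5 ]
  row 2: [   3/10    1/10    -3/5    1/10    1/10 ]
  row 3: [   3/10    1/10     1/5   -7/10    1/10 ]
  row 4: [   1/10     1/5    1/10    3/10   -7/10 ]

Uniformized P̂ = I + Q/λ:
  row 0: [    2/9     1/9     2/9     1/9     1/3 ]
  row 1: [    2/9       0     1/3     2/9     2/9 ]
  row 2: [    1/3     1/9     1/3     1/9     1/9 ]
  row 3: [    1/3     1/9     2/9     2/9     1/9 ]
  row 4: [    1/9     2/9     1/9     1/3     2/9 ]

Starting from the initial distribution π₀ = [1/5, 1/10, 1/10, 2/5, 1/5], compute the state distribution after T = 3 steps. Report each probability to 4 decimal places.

π = [0.2475, 0.1204, 0.2395, 0.1904, 0.2022]

t=0: π = [0.2000, 0.1000, 0.1000, 0.4000, 0.2000]
t=1: π = [0.2556, 0.1222, 0.2222, 0.2111, 0.1889]
t=2: π = [0.2494, 0.1185, 0.2395, 0.1901, 0.2025]
t=3: π = [0.2475, 0.1204, 0.2395, 0.1904, 0.2022]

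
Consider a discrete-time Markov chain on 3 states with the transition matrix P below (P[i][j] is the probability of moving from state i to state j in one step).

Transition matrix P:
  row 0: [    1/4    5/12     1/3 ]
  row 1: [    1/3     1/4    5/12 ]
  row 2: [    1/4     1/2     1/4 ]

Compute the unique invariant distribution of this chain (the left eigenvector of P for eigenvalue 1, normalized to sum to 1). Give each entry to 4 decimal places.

Balance equations π_j = Σ_i π_i·P[i][j]:
  π_0 = 1/4·π_0 + 1/3·π_1 + 1/4·π_2
  π_1 = 5/12·π_0 + 1/4·π_1 + 1/2·π_2
  normalize: π_0 + π_1 + π_2 = 1
Solving the linear system gives exactly π = [51/181, 69/181, 61/181].

π = [0.2818, 0.3812, 0.3370]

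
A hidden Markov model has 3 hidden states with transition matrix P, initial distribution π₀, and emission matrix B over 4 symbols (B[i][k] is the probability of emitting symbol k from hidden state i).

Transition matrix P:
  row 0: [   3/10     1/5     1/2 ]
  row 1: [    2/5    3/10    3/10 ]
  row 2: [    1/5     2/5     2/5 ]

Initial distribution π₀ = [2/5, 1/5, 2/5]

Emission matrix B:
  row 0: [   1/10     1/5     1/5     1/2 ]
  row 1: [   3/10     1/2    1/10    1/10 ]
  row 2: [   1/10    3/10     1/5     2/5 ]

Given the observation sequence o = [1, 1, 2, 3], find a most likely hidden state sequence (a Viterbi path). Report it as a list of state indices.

path = [2, 1, 0, 2]

t=0: δ = [8.000e-02, 1.000e-01, 1.200e-01]  (obs o_0=1)
t=1: δ = [8.000e-03, 2.400e-02, 1.440e-02]  ψ = [1, 2, 2]  (obs o_1=1)
t=2: δ = [1.920e-03, 7.200e-04, 1.440e-03]  ψ = [1, 1, 1]  (obs o_2=2)
t=3: δ = [2.880e-04, 5.760e-05, 3.840e-04]  ψ = [0, 2, 0]  (obs o_3=3)
backtrack: best end state = 2; path = [2, 1, 0, 2]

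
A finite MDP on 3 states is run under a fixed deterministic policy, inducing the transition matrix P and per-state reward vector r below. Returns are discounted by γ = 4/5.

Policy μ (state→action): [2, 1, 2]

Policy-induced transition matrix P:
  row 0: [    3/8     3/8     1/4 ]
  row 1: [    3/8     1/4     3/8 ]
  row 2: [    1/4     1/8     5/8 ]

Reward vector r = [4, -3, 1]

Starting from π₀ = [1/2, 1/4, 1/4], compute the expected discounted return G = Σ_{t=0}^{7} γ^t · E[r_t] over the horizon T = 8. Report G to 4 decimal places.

t=0: π = [0.5000, 0.2500, 0.2500], E[r] = 1.5000, γ^t·E[r] = 1.500000, running G = 1.500000
t=1: π = [0.3438, 0.2813, 0.3750], E[r] = 0.9063, γ^t·E[r] = 0.725000, running G = 2.225000
t=2: π = [0.3281, 0.2461, 0.4258], E[r] = 1.0000, γ^t·E[r] = 0.640000, running G = 2.865000
t=3: π = [0.3218, 0.2378, 0.4404], E[r] = 1.0142, γ^t·E[r] = 0.519250, running G = 3.384250
t=4: π = [0.3199, 0.2352, 0.4449], E[r] = 1.0192, γ^t·E[r] = 0.417450, running G = 3.801700
t=5: π = [0.3194, 0.2344, 0.4462], E[r] = 1.0206, γ^t·E[r] = 0.334443, running G = 4.136143
t=6: π = [0.3192, 0.2341, 0.4466], E[r] = 1.0211, γ^t·E[r] = 0.267671, running G = 4.403814
t=7: π = [0.3192, 0.2341, 0.4468], E[r] = 1.0212, γ^t·E[r] = 0.214165, running G = 4.617979

G = 4.6180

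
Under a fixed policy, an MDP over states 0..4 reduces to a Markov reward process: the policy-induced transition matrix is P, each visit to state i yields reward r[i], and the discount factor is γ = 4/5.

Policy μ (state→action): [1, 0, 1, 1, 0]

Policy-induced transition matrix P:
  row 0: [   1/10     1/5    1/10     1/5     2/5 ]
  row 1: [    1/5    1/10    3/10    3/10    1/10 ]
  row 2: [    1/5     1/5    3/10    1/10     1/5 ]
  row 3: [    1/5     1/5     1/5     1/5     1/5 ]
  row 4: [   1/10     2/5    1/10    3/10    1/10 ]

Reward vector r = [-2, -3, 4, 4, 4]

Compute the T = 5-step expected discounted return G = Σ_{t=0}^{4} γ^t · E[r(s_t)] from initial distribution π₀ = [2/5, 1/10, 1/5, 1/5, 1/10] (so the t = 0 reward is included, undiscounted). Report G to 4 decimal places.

G = 4.5050

t=0: π = [0.4000, 0.1000, 0.2000, 0.2000, 0.1000], E[r] = 0.9000, γ^t·E[r] = 0.900000, running G = 0.900000
t=1: π = [0.1500, 0.2100, 0.1800, 0.2000, 0.2600], E[r] = 1.6300, γ^t·E[r] = 1.304000, running G = 2.204000
t=2: π = [0.1590, 0.2310, 0.1980, 0.2290, 0.1830], E[r] = 1.4290, γ^t·E[r] = 0.914560, running G = 3.118560
t=3: π = [0.1658, 0.2135, 0.2087, 0.2216, 0.1904], E[r] = 1.5107, γ^t·E[r] = 0.773478, running G = 3.892038
t=4: π = [0.1644, 0.2167, 0.2066, 0.2195, 0.1928], E[r] = 1.4966, γ^t·E[r] = 0.613011, running G = 4.505050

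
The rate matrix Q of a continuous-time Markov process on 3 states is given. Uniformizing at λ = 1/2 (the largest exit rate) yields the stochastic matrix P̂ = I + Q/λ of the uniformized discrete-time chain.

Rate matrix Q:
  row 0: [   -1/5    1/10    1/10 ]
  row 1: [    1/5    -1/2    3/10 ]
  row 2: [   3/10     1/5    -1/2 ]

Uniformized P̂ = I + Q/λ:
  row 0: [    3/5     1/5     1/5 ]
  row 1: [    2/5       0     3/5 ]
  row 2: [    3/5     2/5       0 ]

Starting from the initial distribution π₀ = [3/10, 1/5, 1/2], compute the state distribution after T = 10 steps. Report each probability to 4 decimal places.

π = [0.5588, 0.2058, 0.2354]

t=0: π = [0.3000, 0.2000, 0.5000]
t=1: π = [0.5600, 0.2600, 0.1800]
t=2: π = [0.5480, 0.1840, 0.2680]
t=3: π = [0.5632, 0.2168, 0.2200]
t=4: π = [0.5566, 0.2006, 0.2427]
t=5: π = [0.5599, 0.2084, 0.2317]
t=6: π = [0.5583, 0.2047, 0.2370]
t=7: π = [0.5591, 0.2065, 0.2345]
t=8: π = [0.5587, 0.2056, 0.2357]
t=9: π = [0.5589, 0.2060, 0.2351]
t=10: π = [0.5588, 0.2058, 0.2354]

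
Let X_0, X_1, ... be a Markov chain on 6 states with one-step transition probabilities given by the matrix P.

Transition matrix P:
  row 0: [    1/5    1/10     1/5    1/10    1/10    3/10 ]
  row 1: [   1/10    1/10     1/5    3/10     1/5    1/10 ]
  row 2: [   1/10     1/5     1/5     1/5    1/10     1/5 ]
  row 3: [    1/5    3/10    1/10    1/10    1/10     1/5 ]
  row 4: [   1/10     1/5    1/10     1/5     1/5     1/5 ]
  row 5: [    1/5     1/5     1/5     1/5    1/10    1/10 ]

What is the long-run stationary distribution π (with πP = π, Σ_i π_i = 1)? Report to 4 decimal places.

Balance equations π_j = Σ_i π_i·P[i][j]:
  π_0 = 1/5·π_0 + 1/10·π_1 + 1/10·π_2 + 1/5·π_3 + 1/10·π_4 + 1/5·π_5
  π_1 = 1/10·π_0 + 1/10·π_1 + 1/5·π_2 + 3/10·π_3 + 1/5·π_4 + 1/5·π_5
  π_2 = 1/5·π_0 + 1/5·π_1 + 1/5·π_2 + 1/10·π_3 + 1/10·π_4 + 1/5·π_5
  π_3 = 1/10·π_0 + 3/10·π_1 + 1/5·π_2 + 1/10·π_3 + 1/5·π_4 + 1/5·π_5
  π_4 = 1/10·π_0 + 1/5·π_1 + 1/10·π_2 + 1/10·π_3 + 1/5·π_4 + 1/10·π_5
  normalize: π_0 + π_1 + π_2 + π_3 + π_4 + π_5 = 1
Solving the linear system gives exactly π = [5/33, 61/330, 50/297, 61/330, 391/2970, 59/330].

π = [0.1515, 0.1848, 0.1684, 0.1848, 0.1316, 0.1788]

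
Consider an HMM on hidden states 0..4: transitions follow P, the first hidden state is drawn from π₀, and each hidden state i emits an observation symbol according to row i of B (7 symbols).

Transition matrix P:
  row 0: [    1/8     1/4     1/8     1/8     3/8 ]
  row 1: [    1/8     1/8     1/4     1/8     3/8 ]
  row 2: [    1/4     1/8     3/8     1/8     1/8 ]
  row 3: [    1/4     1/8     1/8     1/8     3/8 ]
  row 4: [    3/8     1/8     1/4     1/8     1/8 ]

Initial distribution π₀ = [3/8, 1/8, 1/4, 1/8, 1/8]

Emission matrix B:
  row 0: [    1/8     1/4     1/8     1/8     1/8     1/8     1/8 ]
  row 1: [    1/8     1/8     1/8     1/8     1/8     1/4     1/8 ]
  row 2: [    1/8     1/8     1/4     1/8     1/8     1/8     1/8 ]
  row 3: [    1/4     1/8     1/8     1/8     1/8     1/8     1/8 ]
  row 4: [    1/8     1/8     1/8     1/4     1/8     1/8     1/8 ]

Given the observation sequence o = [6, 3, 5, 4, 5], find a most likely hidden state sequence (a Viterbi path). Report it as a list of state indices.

t=0: δ = [4.688e-02, 1.562e-02, 3.125e-02, 1.562e-02, 1.562e-02]  (obs o_0=6)
t=1: δ = [9.766e-04, 1.465e-03, 1.465e-03, 7.324e-04, 4.395e-03]  ψ = [2, 0, 2, 0, 0]  (obs o_1=3)
t=2: δ = [2.060e-04, 1.373e-04, 1.373e-04, 6.866e-05, 6.866e-05]  ψ = [4, 4, 4, 4, 1]  (obs o_2=5)
t=3: δ = [4.292e-06, 6.437e-06, 6.437e-06, 3.219e-06, 9.656e-06]  ψ = [2, 0, 2, 0, 0]  (obs o_3=4)
t=4: δ = [4.526e-07, 3.017e-07, 3.017e-07, 1.509e-07, 3.017e-07]  ψ = [4, 4, 2, 4, 1]  (obs o_4=5)
backtrack: best end state = 0; path = [0, 4, 0, 4, 0]

path = [0, 4, 0, 4, 0]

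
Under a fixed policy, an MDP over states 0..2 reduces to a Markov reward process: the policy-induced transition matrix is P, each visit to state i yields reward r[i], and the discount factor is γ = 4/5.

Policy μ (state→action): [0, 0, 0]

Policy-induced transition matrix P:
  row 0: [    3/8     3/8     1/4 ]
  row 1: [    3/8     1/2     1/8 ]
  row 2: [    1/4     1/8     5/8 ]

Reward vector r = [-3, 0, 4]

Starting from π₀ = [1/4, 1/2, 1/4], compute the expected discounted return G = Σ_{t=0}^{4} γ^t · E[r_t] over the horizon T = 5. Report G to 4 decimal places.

G = 0.7307

t=0: π = [0.2500, 0.5000, 0.2500], E[r] = 0.2500, γ^t·E[r] = 0.250000, running G = 0.250000
t=1: π = [0.3438, 0.3750, 0.2813], E[r] = 0.0938, γ^t·E[r] = 0.075000, running G = 0.325000
t=2: π = [0.3398, 0.3516, 0.3086], E[r] = 0.2148, γ^t·E[r] = 0.137500, running G = 0.462500
t=3: π = [0.3364, 0.3418, 0.3218], E[r] = 0.2778, γ^t·E[r] = 0.142250, running G = 0.604750
t=4: π = [0.3348, 0.3373, 0.3279], E[r] = 0.3074, γ^t·E[r] = 0.125925, running G = 0.730675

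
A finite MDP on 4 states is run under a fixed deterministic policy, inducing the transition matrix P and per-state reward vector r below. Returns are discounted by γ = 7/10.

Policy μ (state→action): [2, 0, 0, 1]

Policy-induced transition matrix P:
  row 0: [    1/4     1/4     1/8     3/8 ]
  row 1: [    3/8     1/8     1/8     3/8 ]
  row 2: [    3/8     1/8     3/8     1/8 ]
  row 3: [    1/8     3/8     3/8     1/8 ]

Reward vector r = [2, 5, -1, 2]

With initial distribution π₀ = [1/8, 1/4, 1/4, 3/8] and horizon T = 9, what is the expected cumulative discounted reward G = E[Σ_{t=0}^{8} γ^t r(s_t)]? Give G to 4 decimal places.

t=0: π = [0.1250, 0.2500, 0.2500, 0.3750], E[r] = 2.0000, γ^t·E[r] = 2.000000, running G = 2.000000
t=1: π = [0.2656, 0.2344, 0.2813, 0.2188], E[r] = 1.8594, γ^t·E[r] = 1.301563, running G = 3.301563
t=2: π = [0.2871, 0.2129, 0.2500, 0.2500], E[r] = 1.8887, γ^t·E[r] = 0.925449, running G = 4.227012
t=3: π = [0.2766, 0.2234, 0.2500, 0.2500], E[r] = 1.9202, γ^t·E[r] = 0.658617, running G = 4.885629
t=4: π = [0.2779, 0.2221, 0.2500, 0.2500], E[r] = 1.9162, γ^t·E[r] = 0.460087, running G = 5.345715
t=5: π = [0.2778, 0.2222, 0.2500, 0.2500], E[r] = 1.9167, γ^t·E[r] = 0.322143, running G = 5.667859
t=6: π = [0.2778, 0.2222, 0.2500, 0.2500], E[r] = 1.9167, γ^t·E[r] = 0.225493, running G = 5.893352
t=7: π = [0.2778, 0.2222, 0.2500, 0.2500], E[r] = 1.9167, γ^t·E[r] = 0.157846, running G = 6.051198
t=8: π = [0.2778, 0.2222, 0.2500, 0.2500], E[r] = 1.9167, γ^t·E[r] = 0.110492, running G = 6.161690

G = 6.1617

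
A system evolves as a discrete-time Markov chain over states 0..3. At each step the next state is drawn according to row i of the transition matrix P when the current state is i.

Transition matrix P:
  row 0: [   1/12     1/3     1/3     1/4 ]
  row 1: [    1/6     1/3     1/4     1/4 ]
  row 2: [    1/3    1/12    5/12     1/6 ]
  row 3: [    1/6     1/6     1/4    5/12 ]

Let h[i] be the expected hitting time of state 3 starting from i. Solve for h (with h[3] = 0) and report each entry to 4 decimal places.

h = [4.5131, 4.4781, 4.9329, 0.0000]

First-step conditioning: h[3] = 0; for i ≠ 3, h[i] = 1 + Σ_k P[i][k]·h[k].
  h[0] = 1 + 1/12·h[0] + 1/3·h[1] + 1/3·h[2]
  h[1] = 1 + 1/6·h[0] + 1/3·h[1] + 1/4·h[2]
  h[2] = 1 + 1/3·h[0] + 1/12·h[1] + 5/12·h[2]
Solving the 3×3 linear system over states ≠ 3 gives exactly h = [1548/343, 1536/343, 1692/343, 0] (h[3] = 0 is the target).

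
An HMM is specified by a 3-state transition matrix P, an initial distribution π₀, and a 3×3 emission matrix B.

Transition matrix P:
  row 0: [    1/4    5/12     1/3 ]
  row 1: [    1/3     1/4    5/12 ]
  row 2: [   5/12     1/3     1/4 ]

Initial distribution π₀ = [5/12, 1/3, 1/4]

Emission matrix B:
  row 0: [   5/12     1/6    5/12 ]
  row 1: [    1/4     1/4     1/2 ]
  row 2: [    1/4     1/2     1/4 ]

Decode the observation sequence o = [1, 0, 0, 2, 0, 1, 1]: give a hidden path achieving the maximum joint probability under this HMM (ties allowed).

t=0: δ = [6.944e-02, 8.333e-02, 1.250e-01]  (obs o_0=1)
t=1: δ = [2.170e-02, 1.042e-02, 8.681e-03]  ψ = [2, 2, 1]  (obs o_1=0)
t=2: δ = [2.261e-03, 2.261e-03, 1.808e-03]  ψ = [0, 0, 0]  (obs o_2=0)
t=3: δ = [3.140e-04, 4.710e-04, 2.355e-04]  ψ = [1, 0, 1]  (obs o_3=2)
t=4: δ = [6.541e-05, 3.270e-05, 4.906e-05]  ψ = [1, 0, 1]  (obs o_4=0)
t=5: δ = [3.407e-06, 6.814e-06, 1.090e-05]  ψ = [2, 0, 0]  (obs o_5=1)
t=6: δ = [7.571e-07, 9.085e-07, 1.419e-06]  ψ = [2, 2, 1]  (obs o_6=1)
backtrack: best end state = 2; path = [2, 0, 0, 1, 0, 1, 2]

path = [2, 0, 0, 1, 0, 1, 2]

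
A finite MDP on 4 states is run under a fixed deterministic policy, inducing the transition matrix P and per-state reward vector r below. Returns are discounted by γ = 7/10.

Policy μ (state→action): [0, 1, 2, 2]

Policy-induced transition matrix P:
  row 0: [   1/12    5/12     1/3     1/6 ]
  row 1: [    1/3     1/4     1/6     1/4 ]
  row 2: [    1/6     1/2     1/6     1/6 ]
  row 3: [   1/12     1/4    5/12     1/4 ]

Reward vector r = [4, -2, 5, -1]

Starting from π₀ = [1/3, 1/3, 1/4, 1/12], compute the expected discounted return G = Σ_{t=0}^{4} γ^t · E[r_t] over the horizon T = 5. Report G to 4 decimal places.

G = 3.7566

t=0: π = [0.3333, 0.3333, 0.2500, 0.0833], E[r] = 1.8333, γ^t·E[r] = 1.833333, running G = 1.833333
t=1: π = [0.1875, 0.3681, 0.2431, 0.2014], E[r] = 1.0278, γ^t·E[r] = 0.719444, running G = 2.552778
t=2: π = [0.1956, 0.3420, 0.2483, 0.2141], E[r] = 1.1256, γ^t·E[r] = 0.551534, running G = 3.104311
t=3: π = [0.1895, 0.3447, 0.2528, 0.2130], E[r] = 1.1197, γ^t·E[r] = 0.384072, running G = 3.488383
t=4: π = [0.1906, 0.3448, 0.2515, 0.2131], E[r] = 1.1171, γ^t·E[r] = 0.268213, running G = 3.756596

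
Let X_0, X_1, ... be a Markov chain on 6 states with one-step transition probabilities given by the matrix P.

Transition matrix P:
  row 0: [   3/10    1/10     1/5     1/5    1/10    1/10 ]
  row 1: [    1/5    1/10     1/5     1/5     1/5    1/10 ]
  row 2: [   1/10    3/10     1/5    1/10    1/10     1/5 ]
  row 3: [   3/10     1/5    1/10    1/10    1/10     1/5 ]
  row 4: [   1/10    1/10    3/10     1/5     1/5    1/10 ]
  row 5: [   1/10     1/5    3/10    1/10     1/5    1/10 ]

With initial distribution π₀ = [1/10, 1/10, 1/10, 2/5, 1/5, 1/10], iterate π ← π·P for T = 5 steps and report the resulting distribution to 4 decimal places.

π = [0.1839, 0.1713, 0.2131, 0.1501, 0.1453, 0.1363]

t=0: π = [0.1000, 0.1000, 0.1000, 0.4000, 0.2000, 0.1000]
t=1: π = [0.2100, 0.1700, 0.1900, 0.1400, 0.1400, 0.1500]
t=2: π = [0.1870, 0.1670, 0.2150, 0.1520, 0.1460, 0.1330]
t=3: π = [0.1845, 0.1715, 0.2127, 0.1500, 0.1446, 0.1367]
t=4: π = [0.1841, 0.1712, 0.2131, 0.1501, 0.1453, 0.1363]
t=5: π = [0.1839, 0.1713, 0.2131, 0.1501, 0.1453, 0.1363]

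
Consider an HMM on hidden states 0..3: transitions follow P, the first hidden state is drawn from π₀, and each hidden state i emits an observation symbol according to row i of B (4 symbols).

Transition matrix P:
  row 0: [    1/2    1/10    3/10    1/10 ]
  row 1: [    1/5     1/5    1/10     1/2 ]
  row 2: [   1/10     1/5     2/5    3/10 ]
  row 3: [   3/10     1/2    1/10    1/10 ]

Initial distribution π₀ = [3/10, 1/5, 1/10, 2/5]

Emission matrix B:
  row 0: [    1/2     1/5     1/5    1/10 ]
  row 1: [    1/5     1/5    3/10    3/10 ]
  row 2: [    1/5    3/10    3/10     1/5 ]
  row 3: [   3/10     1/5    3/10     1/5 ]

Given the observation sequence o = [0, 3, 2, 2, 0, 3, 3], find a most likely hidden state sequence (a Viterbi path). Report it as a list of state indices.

t=0: δ = [1.500e-01, 4.000e-02, 2.000e-02, 1.200e-01]  (obs o_0=0)
t=1: δ = [7.500e-03, 1.800e-02, 9.000e-03, 4.000e-03]  ψ = [0, 3, 0, 1]  (obs o_1=3)
t=2: δ = [7.500e-04, 1.080e-03, 1.080e-03, 2.700e-03]  ψ = [0, 1, 2, 1]  (obs o_2=2)
t=3: δ = [1.620e-04, 4.050e-04, 1.296e-04, 1.620e-04]  ψ = [3, 3, 2, 1]  (obs o_3=2)
t=4: δ = [4.050e-05, 1.620e-05, 1.037e-05, 6.075e-05]  ψ = [0, 1, 2, 1]  (obs o_4=0)
t=5: δ = [2.025e-06, 9.112e-06, 2.430e-06, 1.620e-06]  ψ = [0, 3, 0, 1]  (obs o_5=3)
t=6: δ = [1.823e-07, 5.467e-07, 1.944e-07, 9.112e-07]  ψ = [1, 1, 2, 1]  (obs o_6=3)
backtrack: best end state = 3; path = [3, 1, 3, 1, 3, 1, 3]

path = [3, 1, 3, 1, 3, 1, 3]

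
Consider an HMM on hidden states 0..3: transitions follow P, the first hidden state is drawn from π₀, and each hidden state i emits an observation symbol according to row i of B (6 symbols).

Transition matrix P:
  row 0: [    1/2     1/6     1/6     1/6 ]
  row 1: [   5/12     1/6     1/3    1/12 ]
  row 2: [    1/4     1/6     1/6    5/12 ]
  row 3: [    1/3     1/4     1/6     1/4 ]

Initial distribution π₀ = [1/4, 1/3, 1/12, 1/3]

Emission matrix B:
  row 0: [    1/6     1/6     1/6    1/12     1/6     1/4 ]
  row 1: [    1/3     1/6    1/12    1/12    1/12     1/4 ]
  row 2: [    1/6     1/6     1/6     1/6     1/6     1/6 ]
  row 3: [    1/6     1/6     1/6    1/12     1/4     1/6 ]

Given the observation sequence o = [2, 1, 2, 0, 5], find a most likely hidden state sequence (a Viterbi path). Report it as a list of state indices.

path = [0, 0, 0, 0, 0]

t=0: δ = [4.167e-02, 2.778e-02, 1.389e-02, 5.556e-02]  (obs o_0=2)
t=1: δ = [3.472e-03, 2.315e-03, 1.543e-03, 2.315e-03]  ψ = [0, 3, 1, 3]  (obs o_1=1)
t=2: δ = [2.894e-04, 4.823e-05, 1.286e-04, 1.072e-04]  ψ = [0, 0, 1, 2]  (obs o_2=2)
t=3: δ = [2.411e-05, 1.608e-05, 8.038e-06, 8.931e-06]  ψ = [0, 0, 0, 2]  (obs o_3=0)
t=4: δ = [3.014e-06, 1.005e-06, 8.931e-07, 6.698e-07]  ψ = [0, 0, 1, 0]  (obs o_4=5)
backtrack: best end state = 0; path = [0, 0, 0, 0, 0]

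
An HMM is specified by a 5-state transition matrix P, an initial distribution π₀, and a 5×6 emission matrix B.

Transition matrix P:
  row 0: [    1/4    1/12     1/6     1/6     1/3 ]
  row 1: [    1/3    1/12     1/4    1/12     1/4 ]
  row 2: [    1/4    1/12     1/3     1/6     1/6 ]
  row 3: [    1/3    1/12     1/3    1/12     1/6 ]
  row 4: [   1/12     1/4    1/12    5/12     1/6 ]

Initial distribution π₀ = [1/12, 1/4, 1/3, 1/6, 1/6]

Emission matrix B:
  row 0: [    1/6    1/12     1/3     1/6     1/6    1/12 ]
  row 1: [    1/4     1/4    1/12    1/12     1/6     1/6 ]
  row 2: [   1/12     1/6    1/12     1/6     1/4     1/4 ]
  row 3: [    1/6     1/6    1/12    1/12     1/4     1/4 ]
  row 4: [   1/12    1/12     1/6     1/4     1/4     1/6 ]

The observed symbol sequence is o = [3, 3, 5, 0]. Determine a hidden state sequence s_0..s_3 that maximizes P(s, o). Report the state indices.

path = [2, 4, 3, 0]

t=0: δ = [1.389e-02, 2.083e-02, 5.556e-02, 1.389e-02, 4.167e-02]  (obs o_0=3)
t=1: δ = [2.315e-03, 8.681e-04, 3.086e-03, 1.447e-03, 2.315e-03]  ψ = [2, 4, 2, 4, 2]  (obs o_1=3)
t=2: δ = [6.430e-05, 9.645e-05, 2.572e-04, 2.411e-04, 1.286e-04]  ψ = [2, 4, 2, 4, 0]  (obs o_2=5)
t=3: δ = [1.340e-05, 8.038e-06, 7.144e-06, 8.931e-06, 3.572e-06]  ψ = [3, 4, 2, 4, 2]  (obs o_3=0)
backtrack: best end state = 0; path = [2, 4, 3, 0]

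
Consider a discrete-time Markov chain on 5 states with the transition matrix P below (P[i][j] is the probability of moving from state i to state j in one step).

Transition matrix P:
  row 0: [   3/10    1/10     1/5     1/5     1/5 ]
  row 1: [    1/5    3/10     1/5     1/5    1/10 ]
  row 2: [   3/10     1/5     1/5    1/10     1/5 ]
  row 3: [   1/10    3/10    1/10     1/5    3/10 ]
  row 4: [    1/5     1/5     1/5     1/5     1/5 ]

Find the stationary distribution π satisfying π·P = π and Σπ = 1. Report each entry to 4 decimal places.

Balance equations π_j = Σ_i π_i·P[i][j]:
  π_0 = 3/10·π_0 + 1/5·π_1 + 3/10·π_2 + 1/10·π_3 + 1/5·π_4
  π_1 = 1/10·π_0 + 3/10·π_1 + 1/5·π_2 + 3/10·π_3 + 1/5·π_4
  π_2 = 1/5·π_0 + 1/5·π_1 + 1/5·π_2 + 1/10·π_3 + 1/5·π_4
  π_3 = 1/5·π_0 + 1/5·π_1 + 1/10·π_2 + 1/5·π_3 + 1/5·π_4
  normalize: π_0 + π_1 + π_2 + π_3 + π_4 = 1
Solving the linear system gives exactly π = [2/9, 194/891, 2/11, 2/11, 175/891].

π = [0.2222, 0.2177, 0.1818, 0.1818, 0.1964]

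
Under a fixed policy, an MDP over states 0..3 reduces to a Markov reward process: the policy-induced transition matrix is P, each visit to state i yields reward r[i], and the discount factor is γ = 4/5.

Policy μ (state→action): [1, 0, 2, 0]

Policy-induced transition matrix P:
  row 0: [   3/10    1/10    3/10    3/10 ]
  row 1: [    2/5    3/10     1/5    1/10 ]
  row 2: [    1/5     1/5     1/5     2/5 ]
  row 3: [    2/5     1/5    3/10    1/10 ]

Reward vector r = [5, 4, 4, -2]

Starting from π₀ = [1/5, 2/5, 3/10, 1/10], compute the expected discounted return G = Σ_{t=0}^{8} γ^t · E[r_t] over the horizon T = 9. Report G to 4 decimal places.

G = 13.2542

t=0: π = [0.2000, 0.4000, 0.3000, 0.1000], E[r] = 3.6000, γ^t·E[r] = 3.600000, running G = 3.600000
t=1: π = [0.3200, 0.2200, 0.2300, 0.2300], E[r] = 2.9400, γ^t·E[r] = 2.352000, running G = 5.952000
t=2: π = [0.3220, 0.1900, 0.2550, 0.2330], E[r] = 2.9240, γ^t·E[r] = 1.871360, running G = 7.823360
t=3: π = [0.3168, 0.1868, 0.2555, 0.2409], E[r] = 2.8714, γ^t·E[r] = 1.470157, running G = 9.293517
t=4: π = [0.3172, 0.1870, 0.2558, 0.2400], E[r] = 2.8772, γ^t·E[r] = 1.178485, running G = 10.472002
t=5: π = [0.3171, 0.1870, 0.2557, 0.2402], E[r] = 2.8761, γ^t·E[r] = 0.942432, running G = 11.414433
t=6: π = [0.3171, 0.1870, 0.2557, 0.2401], E[r] = 2.8763, γ^t·E[r] = 0.754003, running G = 12.168436
t=7: π = [0.3171, 0.1870, 0.2557, 0.2401], E[r] = 2.8763, γ^t·E[r] = 0.603194, running G = 12.771631
t=8: π = [0.3171, 0.1870, 0.2557, 0.2401], E[r] = 2.8763, γ^t·E[r] = 0.482557, running G = 13.254187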